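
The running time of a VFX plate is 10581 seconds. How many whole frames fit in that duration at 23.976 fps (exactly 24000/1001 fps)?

Frames = 10581 × 24000/1001 = 253944000/1001 ≈ 253690.3097.
Complete frames: 253690.

253690 frames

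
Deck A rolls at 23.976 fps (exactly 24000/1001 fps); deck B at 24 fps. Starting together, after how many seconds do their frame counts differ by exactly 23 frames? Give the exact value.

The gap grows by |24 − 24000/1001| = 24/1001 frames per second.
Time for a 23-frame gap: 23 ÷ (24/1001) = 23023/24 s.

23023/24 seconds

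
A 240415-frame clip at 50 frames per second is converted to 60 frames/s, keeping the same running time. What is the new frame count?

288498 frames

Frames at target rate = 240415 × (60) / (50) = 288498.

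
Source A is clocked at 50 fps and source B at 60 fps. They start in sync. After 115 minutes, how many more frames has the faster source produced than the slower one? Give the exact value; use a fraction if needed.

69000 frames

115 min = 6900 s.
A emits 50 × 6900 = 345000 frames; B emits 60 × 6900 = 414000.
Difference = 69000 frames; B is ahead of A.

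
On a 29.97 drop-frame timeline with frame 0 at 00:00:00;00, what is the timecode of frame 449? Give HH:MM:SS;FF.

00:00:14;29

Each 10-minute DF block holds 10 × 60 × 30 − 9 × 2 = 17982 frames. 449 ÷ 17982 → 0 full blocks, remainder 449.
Within the partial block the first minute is 1800 frames and each further minute 1798, so 0 further minute boundaries passed. Total skipped labels = 18 × 0 + 2 × 0 = 0.
Non-drop label index = 449 + 0 = 449; at 30 labels/s that is 00:00:14:29, i.e. DF 00:00:14;29.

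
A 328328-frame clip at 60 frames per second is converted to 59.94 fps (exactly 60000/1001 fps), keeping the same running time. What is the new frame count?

Target frames = source frames × (target rate / source rate) = 328328 × (60000/1001)/(60) = 328328 × 1000/1001 = 328000.

328000 frames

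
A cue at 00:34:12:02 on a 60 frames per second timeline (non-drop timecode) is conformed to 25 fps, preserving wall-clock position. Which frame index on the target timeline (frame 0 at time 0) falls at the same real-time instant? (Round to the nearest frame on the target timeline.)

frame 51301

Source frame index: (0×3600 + 34×60 + 12) × 60 + 2 = 123122.
Real time: 123122 / (60) = 61561/30 s.
Target frame: (61561/30) × (25) = 307805/6 ≈ 51300.833 → 51301.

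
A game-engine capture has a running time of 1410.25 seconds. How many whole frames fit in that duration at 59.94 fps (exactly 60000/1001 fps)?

Frames = 1410.25 × 60000/1001 = 84615000/1001 ≈ 84530.4695.
Complete frames: 84530.

84530 frames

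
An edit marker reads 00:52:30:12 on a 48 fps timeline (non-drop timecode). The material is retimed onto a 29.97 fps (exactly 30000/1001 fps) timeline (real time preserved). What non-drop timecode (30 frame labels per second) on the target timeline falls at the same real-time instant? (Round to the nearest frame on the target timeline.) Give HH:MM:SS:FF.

00:52:27:03

Source frame index: (0×3600 + 52×60 + 30) × 48 + 12 = 151212.
Real time: 151212 / (48) = 12601/4 s.
Target frame: (12601/4) × (30000/1001) = 94507500/1001 ≈ 94413.087 → 94413.
At 30 labels/s: frame 94413 → 00:52:27:03.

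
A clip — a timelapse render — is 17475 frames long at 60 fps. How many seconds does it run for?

291.25 seconds

Running time = 17475 / (60) = 291.25 s.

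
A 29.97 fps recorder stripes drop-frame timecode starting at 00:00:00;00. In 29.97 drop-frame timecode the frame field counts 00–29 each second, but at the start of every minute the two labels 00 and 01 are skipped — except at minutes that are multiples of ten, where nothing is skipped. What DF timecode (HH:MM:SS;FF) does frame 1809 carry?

Ten DF minutes hold 17982 frames, so frame 1809 lies in block 0 (frames 0–17981) with 1809 frames into that block.
The block's first minute is 1800 frames and the rest 1798 each; 1809 frames reaches minute 1, so 0 × 18 + 1 × 2 = 2 labels have been skipped so far.
Adding those back, label number 1809 + 2 = 1811 at 30 labels/s is 60 s + 11 f = 0 h 1 min 0 s frame 11, i.e. 00:01:00;11.

00:01:00;11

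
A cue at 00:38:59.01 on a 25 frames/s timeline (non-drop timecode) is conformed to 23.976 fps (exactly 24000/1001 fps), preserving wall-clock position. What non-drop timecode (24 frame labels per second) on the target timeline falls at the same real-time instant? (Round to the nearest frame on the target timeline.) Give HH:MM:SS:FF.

Source frame index: (0×3600 + 38×60 + 59) × 25 + 1 = 58476.
Real time: 58476 / (25) = 58476/25 s.
Target frame: (58476/25) × (24000/1001) = 5103360/91 ≈ 56080.879 → 56081.
At 24 labels/s: frame 56081 → 00:38:56:17.

00:38:56:17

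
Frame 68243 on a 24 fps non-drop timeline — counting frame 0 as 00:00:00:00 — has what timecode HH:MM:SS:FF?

68243 ÷ 24 = 2843 full seconds, remainder 11 frames.
2843 s = 0 h 47 min 23 s.
Timecode: 00:47:23:11.

00:47:23:11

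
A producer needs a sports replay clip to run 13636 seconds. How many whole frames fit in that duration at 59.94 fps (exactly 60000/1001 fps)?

817342 frames

Frames = 13636 × 60000/1001 = 116880000/143 ≈ 817342.6573.
Complete frames: 817342.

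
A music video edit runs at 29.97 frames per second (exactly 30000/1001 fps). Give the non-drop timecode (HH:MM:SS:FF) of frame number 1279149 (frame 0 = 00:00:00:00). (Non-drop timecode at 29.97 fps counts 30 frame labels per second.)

1279149 ÷ 30 = 42638 full seconds, remainder 9 frames.
42638 s = 11 h 50 min 38 s.
Timecode: 11:50:38:09.

11:50:38:09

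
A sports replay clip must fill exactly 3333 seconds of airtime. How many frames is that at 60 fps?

199980 frames

Frames = 3333 × 60 = 199980.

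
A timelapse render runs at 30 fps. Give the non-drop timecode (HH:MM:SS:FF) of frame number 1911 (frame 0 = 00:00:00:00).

00:01:03:21

1911 ÷ 30 = 63 full seconds, remainder 21 frames.
63 s = 0 h 1 min 3 s.
Timecode: 00:01:03:21.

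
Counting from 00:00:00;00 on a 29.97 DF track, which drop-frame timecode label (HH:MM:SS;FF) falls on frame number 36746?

00:20:26;02

Each 10-minute DF block holds 10 × 60 × 30 − 9 × 2 = 17982 frames. 36746 ÷ 17982 → 2 full blocks, remainder 782.
Within the partial block the first minute is 1800 frames and each further minute 1798, so 0 further minute boundaries passed. Total skipped labels = 18 × 2 + 2 × 0 = 36.
Non-drop label index = 36746 + 36 = 36782; at 30 labels/s that is 00:20:26:02, i.e. DF 00:20:26;02.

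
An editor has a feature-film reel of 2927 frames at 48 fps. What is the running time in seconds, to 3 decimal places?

Running time = 2927 × 1/48 = 2927/48 s ≈ 60.979 s.

60.979 seconds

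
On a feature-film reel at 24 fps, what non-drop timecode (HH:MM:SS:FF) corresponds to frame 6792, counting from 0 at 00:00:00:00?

00:04:43:00

6792 ÷ 24 = 283 full seconds, remainder 0 frames.
283 s = 0 h 4 min 43 s.
Timecode: 00:04:43:00.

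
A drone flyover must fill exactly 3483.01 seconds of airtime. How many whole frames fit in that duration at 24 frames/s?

Frames = 3483.01 × 24 = 2089806/25 ≈ 83592.2400.
Complete frames: 83592.

83592 frames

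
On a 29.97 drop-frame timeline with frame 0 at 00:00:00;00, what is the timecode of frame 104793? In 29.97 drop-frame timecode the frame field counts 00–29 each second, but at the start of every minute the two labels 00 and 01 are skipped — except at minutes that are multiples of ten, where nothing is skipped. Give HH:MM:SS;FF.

Ten DF minutes hold 17982 frames, so frame 104793 lies in block 5 (frames 89910–107891) with 14883 frames into that block.
The block's first minute is 1800 frames and the rest 1798 each; 14883 frames reaches minute 8, so 5 × 18 + 8 × 2 = 106 labels have been skipped so far.
Adding those back, label number 104793 + 106 = 104899 at 30 labels/s is 3496 s + 19 f = 0 h 58 min 16 s frame 19, i.e. 00:58:16;19.

00:58:16;19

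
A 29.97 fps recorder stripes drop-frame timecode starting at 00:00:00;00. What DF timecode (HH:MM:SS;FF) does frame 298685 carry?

Each 10-minute DF block holds 10 × 60 × 30 − 9 × 2 = 17982 frames. 298685 ÷ 17982 → 16 full blocks, remainder 10973.
Within the partial block the first minute is 1800 frames and each further minute 1798, so 6 further minute boundaries passed. Total skipped labels = 18 × 16 + 2 × 6 = 300.
Non-drop label index = 298685 + 300 = 298985; at 30 labels/s that is 02:46:06:05, i.e. DF 02:46:06;05.

02:46:06;05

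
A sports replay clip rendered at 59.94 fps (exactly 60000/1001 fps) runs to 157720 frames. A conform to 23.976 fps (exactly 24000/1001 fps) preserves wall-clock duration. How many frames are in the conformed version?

Target frames = source frames × (target rate / source rate) = 157720 × (24000/1001)/(60000/1001) = 157720 × 2/5 = 63088.

63088 frames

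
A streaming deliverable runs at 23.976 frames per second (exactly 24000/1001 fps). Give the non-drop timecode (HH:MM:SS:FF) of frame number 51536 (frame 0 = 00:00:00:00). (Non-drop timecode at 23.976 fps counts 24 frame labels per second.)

00:35:47:08

51536 ÷ 24 = 2147 full seconds, remainder 8 frames.
2147 s = 0 h 35 min 47 s.
Timecode: 00:35:47:08.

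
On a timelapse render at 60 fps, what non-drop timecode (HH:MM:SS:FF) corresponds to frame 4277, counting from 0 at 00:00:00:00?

00:01:11:17

4277 ÷ 60 = 71 full seconds, remainder 17 frames.
71 s = 0 h 1 min 11 s.
Timecode: 00:01:11:17.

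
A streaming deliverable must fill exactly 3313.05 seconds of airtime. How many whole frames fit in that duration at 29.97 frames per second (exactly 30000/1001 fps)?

Frames = 3313.05 × 30000/1001 = 7645500/77 ≈ 99292.2078.
Complete frames: 99292.

99292 frames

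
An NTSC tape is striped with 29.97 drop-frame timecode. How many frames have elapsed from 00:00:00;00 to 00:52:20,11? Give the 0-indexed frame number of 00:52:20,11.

94117

Complete 10-minute blocks: 5, each 17982 frames → 89910.
Remaining 2 whole minutes in the current block: 1800 + 1 × 1798 = 3598 frames.
Within the current minute: 20 × 30 + 11 − 2 = 609 (labels ;00/;01 skipped at this minute). Total = 89910 + 3598 + 609 = 94117.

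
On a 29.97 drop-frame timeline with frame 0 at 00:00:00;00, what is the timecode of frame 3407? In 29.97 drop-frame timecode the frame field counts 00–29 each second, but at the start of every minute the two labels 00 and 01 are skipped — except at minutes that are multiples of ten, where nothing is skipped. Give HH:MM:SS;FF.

Ten DF minutes hold 17982 frames, so frame 3407 lies in block 0 (frames 0–17981) with 3407 frames into that block.
The block's first minute is 1800 frames and the rest 1798 each; 3407 frames reaches minute 1, so 0 × 18 + 1 × 2 = 2 labels have been skipped so far.
Adding those back, label number 3407 + 2 = 3409 at 30 labels/s is 113 s + 19 f = 0 h 1 min 53 s frame 19, i.e. 00:01:53;19.

00:01:53;19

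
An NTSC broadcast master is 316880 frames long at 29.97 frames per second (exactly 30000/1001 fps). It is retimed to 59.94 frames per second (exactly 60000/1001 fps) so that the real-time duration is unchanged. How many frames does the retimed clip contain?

633760 frames

Target frames = source frames × (target rate / source rate) = 316880 × (60000/1001)/(30000/1001) = 316880 × 2 = 633760.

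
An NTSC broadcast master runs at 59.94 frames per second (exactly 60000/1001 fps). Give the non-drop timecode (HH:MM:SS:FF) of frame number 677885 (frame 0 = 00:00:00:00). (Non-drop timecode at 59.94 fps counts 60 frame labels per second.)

677885 ÷ 60 = 11298 full seconds, remainder 5 frames.
11298 s = 3 h 8 min 18 s.
Timecode: 03:08:18:05.

03:08:18:05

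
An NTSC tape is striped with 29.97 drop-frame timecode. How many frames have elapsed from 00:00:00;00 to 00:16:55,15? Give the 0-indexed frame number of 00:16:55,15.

30435

Complete 10-minute blocks: 1, each 17982 frames → 17982.
Remaining 6 whole minutes in the current block: 1800 + 5 × 1798 = 10790 frames.
Within the current minute: 55 × 30 + 15 − 2 = 1663 (labels ;00/;01 skipped at this minute). Total = 17982 + 10790 + 1663 = 30435.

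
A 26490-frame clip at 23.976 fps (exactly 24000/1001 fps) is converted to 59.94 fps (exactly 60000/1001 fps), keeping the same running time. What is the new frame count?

Target frames = source frames × (target rate / source rate) = 26490 × (60000/1001)/(24000/1001) = 26490 × 5/2 = 66225.

66225 frames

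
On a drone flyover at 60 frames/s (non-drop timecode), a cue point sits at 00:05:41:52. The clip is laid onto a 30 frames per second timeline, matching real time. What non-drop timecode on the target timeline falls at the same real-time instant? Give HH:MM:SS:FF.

Source frame index: (0×3600 + 5×60 + 41) × 60 + 52 = 20512.
Real time: 20512 / (60) = 5128/15 s.
Target frame: (5128/15) × (30) = 10256.
At 30 labels/s: frame 10256 → 00:05:41:26.

00:05:41:26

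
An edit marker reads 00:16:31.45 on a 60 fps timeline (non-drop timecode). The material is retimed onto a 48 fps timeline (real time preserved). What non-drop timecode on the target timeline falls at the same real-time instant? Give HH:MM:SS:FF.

00:16:31:36

Source frame index: (0×3600 + 16×60 + 31) × 60 + 45 = 59505.
Real time: 59505 / (60) = 3967/4 s.
Target frame: (3967/4) × (48) = 47604.
At 48 labels/s: frame 47604 → 00:16:31:36.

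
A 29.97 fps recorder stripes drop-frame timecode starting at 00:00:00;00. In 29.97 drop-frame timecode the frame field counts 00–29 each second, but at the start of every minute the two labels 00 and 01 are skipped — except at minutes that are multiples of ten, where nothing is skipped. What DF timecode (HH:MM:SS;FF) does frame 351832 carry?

Ten DF minutes hold 17982 frames, so frame 351832 lies in block 19 (frames 341658–359639) with 10174 frames into that block.
The block's first minute is 1800 frames and the rest 1798 each; 10174 frames reaches minute 5, so 19 × 18 + 5 × 2 = 352 labels have been skipped so far.
Adding those back, label number 351832 + 352 = 352184 at 30 labels/s is 11739 s + 14 f = 3 h 15 min 39 s frame 14, i.e. 03:15:39;14.

03:15:39;14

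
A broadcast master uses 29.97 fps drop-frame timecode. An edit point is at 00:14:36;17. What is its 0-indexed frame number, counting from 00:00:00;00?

Complete 10-minute blocks: 1, each 17982 frames → 17982.
Remaining 4 whole minutes in the current block: 1800 + 3 × 1798 = 7194 frames.
Within the current minute: 36 × 30 + 17 − 2 = 1095 (labels ;00/;01 skipped at this minute). Total = 17982 + 7194 + 1095 = 26271.

26271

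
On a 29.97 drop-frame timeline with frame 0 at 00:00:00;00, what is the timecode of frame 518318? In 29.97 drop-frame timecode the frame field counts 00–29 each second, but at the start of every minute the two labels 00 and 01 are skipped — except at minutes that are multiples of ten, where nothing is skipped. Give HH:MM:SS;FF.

04:48:14;18

Ten DF minutes hold 17982 frames, so frame 518318 lies in block 28 (frames 503496–521477) with 14822 frames into that block.
The block's first minute is 1800 frames and the rest 1798 each; 14822 frames reaches minute 8, so 28 × 18 + 8 × 2 = 520 labels have been skipped so far.
Adding those back, label number 518318 + 520 = 518838 at 30 labels/s is 17294 s + 18 f = 4 h 48 min 14 s frame 18, i.e. 04:48:14;18.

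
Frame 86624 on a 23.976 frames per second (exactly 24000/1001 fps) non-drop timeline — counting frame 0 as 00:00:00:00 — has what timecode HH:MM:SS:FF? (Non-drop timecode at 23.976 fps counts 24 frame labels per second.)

86624 ÷ 24 = 3609 full seconds, remainder 8 frames.
3609 s = 1 h 0 min 9 s.
Timecode: 01:00:09:08.

01:00:09:08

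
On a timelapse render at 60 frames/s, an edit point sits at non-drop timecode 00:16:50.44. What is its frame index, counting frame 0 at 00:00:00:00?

frame 60644

Total seconds to the label: (0 × 3600 + 16 × 60 + 50) = 1010.
Frame index = 1010 × 60 + 44 = 60644.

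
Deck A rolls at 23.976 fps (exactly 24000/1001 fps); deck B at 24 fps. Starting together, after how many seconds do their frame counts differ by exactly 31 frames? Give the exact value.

31031/24 seconds

The gap grows by |24 − 24000/1001| = 24/1001 frames per second.
Time for a 31-frame gap: 31 ÷ (24/1001) = 31031/24 s.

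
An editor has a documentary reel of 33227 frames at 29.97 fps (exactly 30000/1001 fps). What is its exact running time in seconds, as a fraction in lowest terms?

33260227/30000 seconds

Running time = 33227 ÷ (30000/1001) = 33227 × 1001/30000 = 33260227/30000 s.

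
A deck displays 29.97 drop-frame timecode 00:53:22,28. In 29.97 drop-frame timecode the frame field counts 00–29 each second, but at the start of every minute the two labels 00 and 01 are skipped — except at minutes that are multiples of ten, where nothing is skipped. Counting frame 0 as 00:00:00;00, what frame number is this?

As if non-drop at 30 labels/s: (0 × 3600 + 53 × 60 + 22) × 30 + 28 = 96088.
Minute boundaries passed: 53; those not divisible by 10: 53 − 5 = 48; dropped labels = 2 × 48 = 96.
Actual frame index = 96088 − 96 = 95992.

95992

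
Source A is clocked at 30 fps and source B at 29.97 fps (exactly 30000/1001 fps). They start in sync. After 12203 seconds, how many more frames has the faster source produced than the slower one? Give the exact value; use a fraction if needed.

A emits 30 × 12203 = 366090 frames; B emits 30000/1001 × 12203 = 366090000/1001.
Difference = 366090/1001 frames (≈ 365.7243); B is behind A.

366090/1001 frames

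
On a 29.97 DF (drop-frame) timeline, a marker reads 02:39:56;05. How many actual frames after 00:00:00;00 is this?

287597

Complete 10-minute blocks: 15, each 17982 frames → 269730.
Remaining 9 whole minutes in the current block: 1800 + 8 × 1798 = 16184 frames.
Within the current minute: 56 × 30 + 5 − 2 = 1683 (labels ;00/;01 skipped at this minute). Total = 269730 + 16184 + 1683 = 287597.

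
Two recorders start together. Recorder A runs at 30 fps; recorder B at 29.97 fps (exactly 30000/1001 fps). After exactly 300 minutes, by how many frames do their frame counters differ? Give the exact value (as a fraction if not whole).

540000/1001 frames

300 min = 18000 s.
A emits 30 × 18000 = 540000 frames; B emits 30000/1001 × 18000 = 540000000/1001.
Difference = 540000/1001 frames (≈ 539.4605); B is behind A.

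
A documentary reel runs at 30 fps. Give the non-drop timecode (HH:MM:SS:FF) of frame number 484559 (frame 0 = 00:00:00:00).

484559 ÷ 30 = 16151 full seconds, remainder 29 frames.
16151 s = 4 h 29 min 11 s.
Timecode: 04:29:11:29.

04:29:11:29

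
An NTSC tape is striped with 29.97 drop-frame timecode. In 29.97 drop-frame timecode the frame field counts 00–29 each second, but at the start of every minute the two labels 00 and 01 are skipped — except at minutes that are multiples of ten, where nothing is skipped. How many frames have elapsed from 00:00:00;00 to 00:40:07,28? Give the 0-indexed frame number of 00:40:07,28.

72166

Complete 10-minute blocks: 4, each 17982 frames → 71928.
Remaining 0 whole minutes in the current block: 0 frames.
Within the current minute: 7 × 30 + 28 = 238. Total = 71928 + 0 + 238 = 72166.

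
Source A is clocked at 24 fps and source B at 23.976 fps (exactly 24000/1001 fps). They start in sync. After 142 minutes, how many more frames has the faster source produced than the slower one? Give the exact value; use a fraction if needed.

142 min = 8520 s.
A emits 24 × 8520 = 204480 frames; B emits 24000/1001 × 8520 = 204480000/1001.
Difference = 204480/1001 frames (≈ 204.2757); B is behind A.

204480/1001 frames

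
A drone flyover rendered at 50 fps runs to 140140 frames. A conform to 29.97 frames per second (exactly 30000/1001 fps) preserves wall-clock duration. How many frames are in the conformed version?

84000 frames

Target frames = source frames × (target rate / source rate) = 140140 × (30000/1001)/(50) = 140140 × 600/1001 = 84000.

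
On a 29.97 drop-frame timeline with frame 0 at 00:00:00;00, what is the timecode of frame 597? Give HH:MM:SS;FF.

Ten DF minutes hold 17982 frames, so frame 597 lies in block 0 (frames 0–17981) with 597 frames into that block.
The block's first minute is 1800 frames and the rest 1798 each; 597 frames reaches minute 0, so 0 × 18 + 0 × 2 = 0 labels have been skipped so far.
Adding those back, label number 597 + 0 = 597 at 30 labels/s is 19 s + 27 f = 0 h 0 min 19 s frame 27, i.e. 00:00:19;27.

00:00:19;27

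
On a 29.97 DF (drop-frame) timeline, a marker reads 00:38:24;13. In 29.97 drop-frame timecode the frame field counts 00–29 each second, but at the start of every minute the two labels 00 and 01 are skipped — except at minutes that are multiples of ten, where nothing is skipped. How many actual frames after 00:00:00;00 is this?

69063

Complete 10-minute blocks: 3, each 17982 frames → 53946.
Remaining 8 whole minutes in the current block: 1800 + 7 × 1798 = 14386 frames.
Within the current minute: 24 × 30 + 13 − 2 = 731 (labels ;00/;01 skipped at this minute). Total = 53946 + 14386 + 731 = 69063.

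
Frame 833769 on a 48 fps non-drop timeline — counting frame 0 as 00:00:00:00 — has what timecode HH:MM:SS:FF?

833769 ÷ 48 = 17370 full seconds, remainder 9 frames.
17370 s = 4 h 49 min 30 s.
Timecode: 04:49:30:09.

04:49:30:09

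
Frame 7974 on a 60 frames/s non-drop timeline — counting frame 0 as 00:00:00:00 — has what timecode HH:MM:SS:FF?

7974 ÷ 60 = 132 full seconds, remainder 54 frames.
132 s = 0 h 2 min 12 s.
Timecode: 00:02:12:54.

00:02:12:54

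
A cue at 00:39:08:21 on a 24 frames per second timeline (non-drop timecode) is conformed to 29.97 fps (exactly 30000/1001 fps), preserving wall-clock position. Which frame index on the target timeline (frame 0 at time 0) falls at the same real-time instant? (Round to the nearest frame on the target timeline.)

Source frame index: (0×3600 + 39×60 + 8) × 24 + 21 = 56373.
Real time: 56373 / (24) = 18791/8 s.
Target frame: (18791/8) × (30000/1001) = 70466250/1001 ≈ 70395.854 → 70396.

frame 70396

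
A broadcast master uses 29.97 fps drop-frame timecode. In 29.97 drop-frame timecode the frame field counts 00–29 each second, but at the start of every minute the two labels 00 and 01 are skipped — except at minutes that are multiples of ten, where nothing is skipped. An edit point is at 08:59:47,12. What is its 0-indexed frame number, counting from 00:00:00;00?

Complete 10-minute blocks: 53, each 17982 frames → 953046.
Remaining 9 whole minutes in the current block: 1800 + 8 × 1798 = 16184 frames.
Within the current minute: 47 × 30 + 12 − 2 = 1420 (labels ;00/;01 skipped at this minute). Total = 953046 + 16184 + 1420 = 970650.

970650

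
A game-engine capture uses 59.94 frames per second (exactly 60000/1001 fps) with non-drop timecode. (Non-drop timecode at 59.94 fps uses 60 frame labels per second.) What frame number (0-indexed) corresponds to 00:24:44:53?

frame 89093

Total seconds to the label: (0 × 3600 + 24 × 60 + 44) = 1484.
Frame index = 1484 × 60 + 53 = 89093.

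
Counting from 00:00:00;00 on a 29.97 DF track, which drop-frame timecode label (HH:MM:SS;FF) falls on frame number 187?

00:00:06;07

Each 10-minute DF block holds 10 × 60 × 30 − 9 × 2 = 17982 frames. 187 ÷ 17982 → 0 full blocks, remainder 187.
Within the partial block the first minute is 1800 frames and each further minute 1798, so 0 further minute boundaries passed. Total skipped labels = 18 × 0 + 2 × 0 = 0.
Non-drop label index = 187 + 0 = 187; at 30 labels/s that is 00:00:06:07, i.e. DF 00:00:06;07.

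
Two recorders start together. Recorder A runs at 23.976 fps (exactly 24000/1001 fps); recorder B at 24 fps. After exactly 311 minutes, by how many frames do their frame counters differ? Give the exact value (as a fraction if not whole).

311 min = 18660 s.
A emits 24000/1001 × 18660 = 447840000/1001 frames; B emits 24 × 18660 = 447840.
Difference = 447840/1001 frames (≈ 447.3926); B is ahead of A.

447840/1001 frames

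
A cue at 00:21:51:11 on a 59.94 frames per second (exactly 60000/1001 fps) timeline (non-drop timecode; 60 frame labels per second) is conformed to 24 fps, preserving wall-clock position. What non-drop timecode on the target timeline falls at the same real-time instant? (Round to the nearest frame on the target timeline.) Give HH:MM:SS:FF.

00:21:52:12

Source frame index: (0×3600 + 21×60 + 51) × 60 + 11 = 78671.
Real time: 78671 / (60000/1001) = 78749671/60000 s.
Target frame: (78749671/60000) × (24) = 78749671/2500 ≈ 31499.868 → 31500.
At 24 labels/s: frame 31500 → 00:21:52:12.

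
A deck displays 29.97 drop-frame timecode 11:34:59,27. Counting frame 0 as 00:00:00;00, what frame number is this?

1249747

Complete 10-minute blocks: 69, each 17982 frames → 1240758.
Remaining 4 whole minutes in the current block: 1800 + 3 × 1798 = 7194 frames.
Within the current minute: 59 × 30 + 27 − 2 = 1795 (labels ;00/;01 skipped at this minute). Total = 1240758 + 7194 + 1795 = 1249747.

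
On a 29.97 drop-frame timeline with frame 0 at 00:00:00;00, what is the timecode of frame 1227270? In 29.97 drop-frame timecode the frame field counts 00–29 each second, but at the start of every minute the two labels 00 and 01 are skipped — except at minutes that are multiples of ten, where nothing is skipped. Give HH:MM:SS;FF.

Ten DF minutes hold 17982 frames, so frame 1227270 lies in block 68 (frames 1222776–1240757) with 4494 frames into that block.
The block's first minute is 1800 frames and the rest 1798 each; 4494 frames reaches minute 2, so 68 × 18 + 2 × 2 = 1228 labels have been skipped so far.
Adding those back, label number 1227270 + 1228 = 1228498 at 30 labels/s is 40949 s + 28 f = 11 h 22 min 29 s frame 28, i.e. 11:22:29;28.

11:22:29;28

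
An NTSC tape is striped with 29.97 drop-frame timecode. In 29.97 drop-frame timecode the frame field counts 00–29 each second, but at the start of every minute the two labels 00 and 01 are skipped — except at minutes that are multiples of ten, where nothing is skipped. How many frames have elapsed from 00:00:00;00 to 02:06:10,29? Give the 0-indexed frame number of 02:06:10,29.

Complete 10-minute blocks: 12, each 17982 frames → 215784.
Remaining 6 whole minutes in the current block: 1800 + 5 × 1798 = 10790 frames.
Within the current minute: 10 × 30 + 29 − 2 = 327 (labels ;00/;01 skipped at this minute). Total = 215784 + 10790 + 327 = 226901.

226901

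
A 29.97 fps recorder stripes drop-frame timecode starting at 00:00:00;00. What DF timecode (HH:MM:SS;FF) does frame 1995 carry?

00:01:06;17

Ten DF minutes hold 17982 frames, so frame 1995 lies in block 0 (frames 0–17981) with 1995 frames into that block.
The block's first minute is 1800 frames and the rest 1798 each; 1995 frames reaches minute 1, so 0 × 18 + 1 × 2 = 2 labels have been skipped so far.
Adding those back, label number 1995 + 2 = 1997 at 30 labels/s is 66 s + 17 f = 0 h 1 min 6 s frame 17, i.e. 00:01:06;17.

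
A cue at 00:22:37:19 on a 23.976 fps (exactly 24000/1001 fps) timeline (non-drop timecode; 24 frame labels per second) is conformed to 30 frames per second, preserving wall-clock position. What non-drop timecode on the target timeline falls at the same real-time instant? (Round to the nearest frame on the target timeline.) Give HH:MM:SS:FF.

00:22:39:04

Source frame index: (0×3600 + 22×60 + 37) × 24 + 19 = 32587.
Real time: 32587 / (24000/1001) = 32619587/24000 s.
Target frame: (32619587/24000) × (30) = 32619587/800 ≈ 40774.484 → 40774.
At 30 labels/s: frame 40774 → 00:22:39:04.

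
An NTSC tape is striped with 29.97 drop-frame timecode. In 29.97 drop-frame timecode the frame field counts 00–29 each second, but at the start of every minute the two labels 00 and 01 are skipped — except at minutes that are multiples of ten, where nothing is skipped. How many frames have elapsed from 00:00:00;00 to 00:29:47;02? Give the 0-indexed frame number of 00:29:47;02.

53558

Complete 10-minute blocks: 2, each 17982 frames → 35964.
Remaining 9 whole minutes in the current block: 1800 + 8 × 1798 = 16184 frames.
Within the current minute: 47 × 30 + 2 − 2 = 1410 (labels ;00/;01 skipped at this minute). Total = 35964 + 16184 + 1410 = 53558.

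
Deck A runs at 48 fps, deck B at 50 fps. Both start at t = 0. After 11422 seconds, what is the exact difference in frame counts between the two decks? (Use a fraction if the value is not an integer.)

22844 frames

A emits 48 × 11422 = 548256 frames; B emits 50 × 11422 = 571100.
Difference = 22844 frames; B is ahead of A.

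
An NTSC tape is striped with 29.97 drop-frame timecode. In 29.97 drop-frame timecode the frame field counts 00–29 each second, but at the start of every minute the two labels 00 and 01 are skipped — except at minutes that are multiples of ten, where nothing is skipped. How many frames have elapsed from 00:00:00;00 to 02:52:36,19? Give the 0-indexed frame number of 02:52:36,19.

310389

Complete 10-minute blocks: 17, each 17982 frames → 305694.
Remaining 2 whole minutes in the current block: 1800 + 1 × 1798 = 3598 frames.
Within the current minute: 36 × 30 + 19 − 2 = 1097 (labels ;00/;01 skipped at this minute). Total = 305694 + 3598 + 1097 = 310389.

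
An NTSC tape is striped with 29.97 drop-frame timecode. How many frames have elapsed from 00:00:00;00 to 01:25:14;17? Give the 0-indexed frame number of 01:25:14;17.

As if non-drop at 30 labels/s: (1 × 3600 + 25 × 60 + 14) × 30 + 17 = 153437.
Minute boundaries passed: 85; those not divisible by 10: 85 − 8 = 77; dropped labels = 2 × 77 = 154.
Actual frame index = 153437 − 154 = 153283.

153283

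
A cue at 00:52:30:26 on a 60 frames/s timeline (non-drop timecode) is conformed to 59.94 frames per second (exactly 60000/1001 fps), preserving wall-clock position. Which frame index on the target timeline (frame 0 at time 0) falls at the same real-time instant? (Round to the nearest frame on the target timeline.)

Source frame index: (0×3600 + 52×60 + 30) × 60 + 26 = 189026.
Real time: 189026 / (60) = 94513/30 s.
Target frame: (94513/30) × (60000/1001) = 189026000/1001 ≈ 188837.163 → 188837.

frame 188837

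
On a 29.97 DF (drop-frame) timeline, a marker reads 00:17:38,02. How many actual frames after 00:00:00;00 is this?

Complete 10-minute blocks: 1, each 17982 frames → 17982.
Remaining 7 whole minutes in the current block: 1800 + 6 × 1798 = 12588 frames.
Within the current minute: 38 × 30 + 2 − 2 = 1140 (labels ;00/;01 skipped at this minute). Total = 17982 + 12588 + 1140 = 31710.

31710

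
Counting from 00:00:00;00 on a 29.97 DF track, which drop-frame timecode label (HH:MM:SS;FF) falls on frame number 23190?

00:12:53;22

Ten DF minutes hold 17982 frames, so frame 23190 lies in block 1 (frames 17982–35963) with 5208 frames into that block.
The block's first minute is 1800 frames and the rest 1798 each; 5208 frames reaches minute 2, so 1 × 18 + 2 × 2 = 22 labels have been skipped so far.
Adding those back, label number 23190 + 22 = 23212 at 30 labels/s is 773 s + 22 f = 0 h 12 min 53 s frame 22, i.e. 00:12:53;22.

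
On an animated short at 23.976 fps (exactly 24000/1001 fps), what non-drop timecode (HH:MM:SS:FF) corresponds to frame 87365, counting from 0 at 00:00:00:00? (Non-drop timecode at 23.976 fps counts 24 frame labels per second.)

01:00:40:05

87365 ÷ 24 = 3640 full seconds, remainder 5 frames.
3640 s = 1 h 0 min 40 s.
Timecode: 01:00:40:05.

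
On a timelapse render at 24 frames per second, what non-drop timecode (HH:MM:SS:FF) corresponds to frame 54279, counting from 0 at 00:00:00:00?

00:37:41:15

54279 ÷ 24 = 2261 full seconds, remainder 15 frames.
2261 s = 0 h 37 min 41 s.
Timecode: 00:37:41:15.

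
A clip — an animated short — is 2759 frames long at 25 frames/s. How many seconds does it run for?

Running time = 2759 / (25) = 110.36 s.

110.36 seconds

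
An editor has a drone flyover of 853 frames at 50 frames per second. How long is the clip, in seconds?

17.06 seconds

Running time = 853 / (50) = 17.06 s.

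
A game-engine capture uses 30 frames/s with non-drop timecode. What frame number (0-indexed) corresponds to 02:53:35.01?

frame 312451

Total seconds to the label: (2 × 3600 + 53 × 60 + 35) = 10415.
Frame index = 10415 × 30 + 1 = 312451.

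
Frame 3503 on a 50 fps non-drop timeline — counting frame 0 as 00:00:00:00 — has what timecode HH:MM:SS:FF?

3503 ÷ 50 = 70 full seconds, remainder 3 frames.
70 s = 0 h 1 min 10 s.
Timecode: 00:01:10:03.

00:01:10:03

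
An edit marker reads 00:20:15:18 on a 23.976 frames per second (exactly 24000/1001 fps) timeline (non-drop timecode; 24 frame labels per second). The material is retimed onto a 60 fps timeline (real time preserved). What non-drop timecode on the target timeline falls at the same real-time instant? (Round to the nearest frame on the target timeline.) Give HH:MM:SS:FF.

00:20:16:58

Source frame index: (0×3600 + 20×60 + 15) × 24 + 18 = 29178.
Real time: 29178 / (24000/1001) = 4867863/4000 s.
Target frame: (4867863/4000) × (60) = 14603589/200 ≈ 73017.945 → 73018.
At 60 labels/s: frame 73018 → 00:20:16:58.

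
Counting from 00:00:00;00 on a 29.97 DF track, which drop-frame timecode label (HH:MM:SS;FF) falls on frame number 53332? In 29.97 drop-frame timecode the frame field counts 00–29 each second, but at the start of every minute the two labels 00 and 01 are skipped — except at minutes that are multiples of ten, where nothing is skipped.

00:29:39;16

Each 10-minute DF block holds 10 × 60 × 30 − 9 × 2 = 17982 frames. 53332 ÷ 17982 → 2 full blocks, remainder 17368.
Within the partial block the first minute is 1800 frames and each further minute 1798, so 9 further minute boundaries passed. Total skipped labels = 18 × 2 + 2 × 9 = 54.
Non-drop label index = 53332 + 54 = 53386; at 30 labels/s that is 00:29:39:16, i.e. DF 00:29:39;16.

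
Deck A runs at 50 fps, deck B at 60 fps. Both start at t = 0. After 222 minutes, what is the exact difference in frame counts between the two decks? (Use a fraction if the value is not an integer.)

133200 frames

222 min = 13320 s.
A emits 50 × 13320 = 666000 frames; B emits 60 × 13320 = 799200.
Difference = 133200 frames; B is ahead of A.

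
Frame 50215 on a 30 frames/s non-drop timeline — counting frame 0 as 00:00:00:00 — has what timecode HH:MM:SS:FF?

50215 ÷ 30 = 1673 full seconds, remainder 25 frames.
1673 s = 0 h 27 min 53 s.
Timecode: 00:27:53:25.

00:27:53:25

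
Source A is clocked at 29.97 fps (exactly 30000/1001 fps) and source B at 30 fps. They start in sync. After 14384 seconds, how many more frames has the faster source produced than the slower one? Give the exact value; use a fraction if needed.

A emits 30000/1001 × 14384 = 431520000/1001 frames; B emits 30 × 14384 = 431520.
Difference = 431520/1001 frames (≈ 431.0889); B is ahead of A.

431520/1001 frames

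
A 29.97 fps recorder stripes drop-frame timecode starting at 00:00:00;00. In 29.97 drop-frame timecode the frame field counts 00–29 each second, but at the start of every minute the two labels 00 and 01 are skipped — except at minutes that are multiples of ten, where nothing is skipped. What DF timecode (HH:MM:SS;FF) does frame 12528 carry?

00:06:58;00

Each 10-minute DF block holds 10 × 60 × 30 − 9 × 2 = 17982 frames. 12528 ÷ 17982 → 0 full blocks, remainder 12528.
Within the partial block the first minute is 1800 frames and each further minute 1798, so 6 further minute boundaries passed. Total skipped labels = 18 × 0 + 2 × 6 = 12.
Non-drop label index = 12528 + 12 = 12540; at 30 labels/s that is 00:06:58:00, i.e. DF 00:06:58;00.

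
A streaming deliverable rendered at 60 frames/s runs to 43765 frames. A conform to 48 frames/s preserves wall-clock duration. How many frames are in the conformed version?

Target frames = source frames × (target rate / source rate) = 43765 × (48)/(60) = 43765 × 4/5 = 35012.

35012 frames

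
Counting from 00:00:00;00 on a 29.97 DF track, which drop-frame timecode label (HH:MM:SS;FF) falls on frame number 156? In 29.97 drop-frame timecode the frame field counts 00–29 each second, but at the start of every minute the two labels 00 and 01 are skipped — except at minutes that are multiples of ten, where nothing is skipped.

00:00:05;06

Each 10-minute DF block holds 10 × 60 × 30 − 9 × 2 = 17982 frames. 156 ÷ 17982 → 0 full blocks, remainder 156.
Within the partial block the first minute is 1800 frames and each further minute 1798, so 0 further minute boundaries passed. Total skipped labels = 18 × 0 + 2 × 0 = 0.
Non-drop label index = 156 + 0 = 156; at 30 labels/s that is 00:00:05:06, i.e. DF 00:00:05;06.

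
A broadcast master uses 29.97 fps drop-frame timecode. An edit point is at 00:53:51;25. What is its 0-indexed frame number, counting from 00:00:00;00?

Complete 10-minute blocks: 5, each 17982 frames → 89910.
Remaining 3 whole minutes in the current block: 1800 + 2 × 1798 = 5396 frames.
Within the current minute: 51 × 30 + 25 − 2 = 1553 (labels ;00/;01 skipped at this minute). Total = 89910 + 5396 + 1553 = 96859.

96859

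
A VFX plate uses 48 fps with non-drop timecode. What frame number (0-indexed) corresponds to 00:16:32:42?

frame 47658

Total seconds to the label: (0 × 3600 + 16 × 60 + 32) = 992.
Frame index = 992 × 48 + 42 = 47658.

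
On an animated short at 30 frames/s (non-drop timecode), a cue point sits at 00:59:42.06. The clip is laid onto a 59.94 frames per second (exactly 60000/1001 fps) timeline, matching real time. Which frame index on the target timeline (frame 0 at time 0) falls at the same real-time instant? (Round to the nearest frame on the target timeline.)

frame 214717

Source frame index: (0×3600 + 59×60 + 42) × 30 + 6 = 107466.
Real time: 107466 / (30) = 17911/5 s.
Target frame: (17911/5) × (60000/1001) = 214932000/1001 ≈ 214717.283 → 214717.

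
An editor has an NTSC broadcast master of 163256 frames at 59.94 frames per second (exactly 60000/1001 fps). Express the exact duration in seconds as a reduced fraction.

Running time = 163256 ÷ (60000/1001) = 163256 × 1001/60000 = 20427407/7500 s.

20427407/7500 seconds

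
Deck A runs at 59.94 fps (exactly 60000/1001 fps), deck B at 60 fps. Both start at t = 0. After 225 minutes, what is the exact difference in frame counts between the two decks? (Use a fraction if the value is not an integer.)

810000/1001 frames

225 min = 13500 s.
A emits 60000/1001 × 13500 = 810000000/1001 frames; B emits 60 × 13500 = 810000.
Difference = 810000/1001 frames (≈ 809.1908); B is ahead of A.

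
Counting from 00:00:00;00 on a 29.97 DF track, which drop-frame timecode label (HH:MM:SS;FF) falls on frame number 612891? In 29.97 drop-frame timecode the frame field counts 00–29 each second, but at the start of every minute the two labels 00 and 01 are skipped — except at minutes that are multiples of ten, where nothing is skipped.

Ten DF minutes hold 17982 frames, so frame 612891 lies in block 34 (frames 611388–629369) with 1503 frames into that block.
The block's first minute is 1800 frames and the rest 1798 each; 1503 frames reaches minute 0, so 34 × 18 + 0 × 2 = 612 labels have been skipped so far.
Adding those back, label number 612891 + 612 = 613503 at 30 labels/s is 20450 s + 3 f = 5 h 40 min 50 s frame 3, i.e. 05:40:50;03.

05:40:50;03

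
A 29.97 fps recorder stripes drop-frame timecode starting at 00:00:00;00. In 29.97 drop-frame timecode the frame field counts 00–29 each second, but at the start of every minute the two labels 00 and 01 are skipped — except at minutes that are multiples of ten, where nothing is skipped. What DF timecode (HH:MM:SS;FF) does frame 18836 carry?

Each 10-minute DF block holds 10 × 60 × 30 − 9 × 2 = 17982 frames. 18836 ÷ 17982 → 1 full block, remainder 854.
Within the partial block the first minute is 1800 frames and each further minute 1798, so 0 further minute boundaries passed. Total skipped labels = 18 × 1 + 2 × 0 = 18.
Non-drop label index = 18836 + 18 = 18854; at 30 labels/s that is 00:10:28:14, i.e. DF 00:10:28;14.

00:10:28;14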